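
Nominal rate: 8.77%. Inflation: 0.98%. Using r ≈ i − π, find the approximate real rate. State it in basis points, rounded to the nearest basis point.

779 basis points

r ≈ i − π = 8.77% − 0.98% = 779 basis points.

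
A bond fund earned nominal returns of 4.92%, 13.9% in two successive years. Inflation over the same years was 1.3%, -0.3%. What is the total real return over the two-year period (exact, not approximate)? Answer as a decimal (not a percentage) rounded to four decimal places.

Nominal growth factor = 1.0492 × 1.1390 = 1.195039
Price-level growth factor = 1.0130 × 0.9970 = 1.009961
Real growth factor = 1.195039 / 1.009961 = 1.183252
Total real return = 1.183252 − 1 → 0.1833.

0.1833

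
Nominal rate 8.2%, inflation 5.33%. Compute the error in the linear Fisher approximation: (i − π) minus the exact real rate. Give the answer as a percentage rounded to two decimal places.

Approximate: r ≈ 8.200% − 5.330% = 2.8700%
Exact: (1 + 0.0820)/(1 + 0.0533) − 1 = 2.7248%
Error = 2.8700% − 2.7248% = 0.1452% → 0.15%.

0.15%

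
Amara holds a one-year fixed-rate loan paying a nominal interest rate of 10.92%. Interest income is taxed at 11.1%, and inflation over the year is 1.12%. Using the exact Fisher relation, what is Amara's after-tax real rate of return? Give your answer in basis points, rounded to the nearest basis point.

After-tax nominal return = 10.92% × (1 − 0.111) = 9.70788%.
1 + r = 1.0970788 / 1.01120 = 1.084928
After-tax real rate = 1.084928 − 1 → 849 basis points.

849 basis points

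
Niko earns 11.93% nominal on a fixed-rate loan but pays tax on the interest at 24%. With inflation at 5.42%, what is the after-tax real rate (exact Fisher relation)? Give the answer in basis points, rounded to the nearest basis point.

346 basis points

After-tax nominal return = 11.93% × (1 − 0.24) = 9.0668%.
1 + r = 1.090668 / 1.05420 = 1.034593
After-tax real rate = 1.034593 − 1 → 346 basis points.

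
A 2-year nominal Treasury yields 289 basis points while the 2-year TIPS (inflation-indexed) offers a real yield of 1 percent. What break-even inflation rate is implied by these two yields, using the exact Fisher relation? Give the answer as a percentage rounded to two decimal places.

(1 + π) = (1 + i)/(1 + r) = 1.02890 / 1.01000 = 1.018713
Break-even inflation = 1.018713 − 1 → 1.87%.

1.87%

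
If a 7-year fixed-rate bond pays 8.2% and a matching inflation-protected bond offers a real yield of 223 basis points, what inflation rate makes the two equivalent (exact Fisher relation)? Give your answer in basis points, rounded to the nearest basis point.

(1 + π) = (1 + i)/(1 + r) = 1.08200 / 1.02230 = 1.058398
Break-even inflation = 1.058398 − 1 → 584 basis points.

584 basis points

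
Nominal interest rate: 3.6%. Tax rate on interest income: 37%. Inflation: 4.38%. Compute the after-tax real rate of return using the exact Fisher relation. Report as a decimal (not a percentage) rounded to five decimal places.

-0.02023

After-tax nominal return = 3.6% × (1 − 0.37) = 2.2680%.
1 + r = 1.02268 / 1.04380 = 0.979766
After-tax real rate = 0.979766 − 1 → -0.02023.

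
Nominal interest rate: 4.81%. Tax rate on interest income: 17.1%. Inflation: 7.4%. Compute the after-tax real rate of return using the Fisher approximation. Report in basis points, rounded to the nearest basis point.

After-tax nominal return = 4.81% × (1 − 0.171) = 3.98749%.
r ≈ 3.98749% − 7.4% → -341 basis points.

-341 basis points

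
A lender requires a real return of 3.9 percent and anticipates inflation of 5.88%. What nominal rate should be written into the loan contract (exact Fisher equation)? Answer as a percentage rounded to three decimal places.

10.009%

(1 + i) = (1 + r)(1 + π) = 1.03900 × 1.05880 = 1.1000932
i = 1.1000932 − 1, so the required nominal rate is 10.009%.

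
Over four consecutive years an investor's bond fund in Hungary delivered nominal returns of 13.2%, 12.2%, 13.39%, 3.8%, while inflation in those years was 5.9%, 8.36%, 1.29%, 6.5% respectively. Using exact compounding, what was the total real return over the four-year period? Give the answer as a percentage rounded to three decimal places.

Nominal growth factor = 1.1320 × 1.1220 × 1.1339 × 1.0380 = 1.494897
Price-level growth factor = 1.0590 × 1.0836 × 1.0129 × 1.0650 = 1.237887
Real growth factor = 1.494897 / 1.237887 = 1.207620
Total real return = 1.207620 − 1 → 20.762%.

20.762%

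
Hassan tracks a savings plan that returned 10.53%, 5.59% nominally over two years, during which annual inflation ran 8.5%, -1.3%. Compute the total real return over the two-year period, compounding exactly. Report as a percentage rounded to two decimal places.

Nominal growth factor = 1.1053 × 1.0559 = 1.167086
Price-level growth factor = 1.0850 × 0.9870 = 1.070895
Real growth factor = 1.167086 / 1.070895 = 1.089823
Total real return = 1.089823 − 1 → 8.98%.

8.98%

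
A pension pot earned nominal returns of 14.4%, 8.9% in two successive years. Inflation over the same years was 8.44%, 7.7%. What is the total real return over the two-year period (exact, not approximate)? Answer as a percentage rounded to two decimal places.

6.67%

Nominal growth factor = 1.1440 × 1.0890 = 1.245816
Price-level growth factor = 1.0844 × 1.0770 = 1.167899
Real growth factor = 1.245816 / 1.167899 = 1.066716
Total real return = 1.066716 − 1 → 6.67%.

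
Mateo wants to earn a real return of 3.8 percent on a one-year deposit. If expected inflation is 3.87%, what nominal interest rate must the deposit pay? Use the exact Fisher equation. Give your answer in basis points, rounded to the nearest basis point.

(1 + i) = (1 + r)(1 + π) = 1.03800 × 1.03870 = 1.0781706
i = 1.0781706 − 1, so the required nominal rate is 782 basis points.

782 basis points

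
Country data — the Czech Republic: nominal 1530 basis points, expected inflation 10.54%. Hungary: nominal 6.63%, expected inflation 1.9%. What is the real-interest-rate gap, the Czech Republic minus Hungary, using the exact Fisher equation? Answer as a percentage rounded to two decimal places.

The Czech Republic: (1 + 0.1530)/(1 + 0.1054) − 1 = 4.3061%
Hungary: (1 + 0.0663)/(1 + 0.0190) − 1 = 4.6418%
Differential = 4.3061% − 4.6418% = -0.3357% → -0.34%.

-0.34%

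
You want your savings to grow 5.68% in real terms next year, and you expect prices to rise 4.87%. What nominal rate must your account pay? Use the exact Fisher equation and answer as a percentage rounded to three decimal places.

(1 + i) = (1 + r)(1 + π) = 1.05680 × 1.04870 = 1.10826616
i = 1.10826616 − 1, so the required nominal rate is 10.827%.

10.827%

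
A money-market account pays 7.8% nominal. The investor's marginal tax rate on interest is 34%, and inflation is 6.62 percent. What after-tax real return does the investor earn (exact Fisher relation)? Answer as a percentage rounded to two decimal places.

-1.38%

After-tax nominal return = 7.8% × (1 − 0.34) = 5.1480%.
1 + r = 1.05148 / 1.06620 = 0.986194
After-tax real rate = 0.986194 − 1 → -1.38%.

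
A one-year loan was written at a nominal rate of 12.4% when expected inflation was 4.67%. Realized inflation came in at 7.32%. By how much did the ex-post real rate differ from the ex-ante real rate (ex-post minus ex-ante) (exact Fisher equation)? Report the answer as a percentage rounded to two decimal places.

Ex-ante: (1 + 0.1240)/(1 + 0.0467) − 1 = 7.3851%
Ex-post: (1 + 0.1240)/(1 + 0.0732) − 1 = 4.7335%
Difference (ex-post − ex-ante) = -2.6516% → -2.65%.

-2.65%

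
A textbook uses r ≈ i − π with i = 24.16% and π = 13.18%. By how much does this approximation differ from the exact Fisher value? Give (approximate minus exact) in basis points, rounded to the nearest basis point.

128 basis points

Approximate: r ≈ 24.160% − 13.180% = 10.9800%
Exact: (1 + 0.2416)/(1 + 0.1318) − 1 = 9.7014%
Error = 10.9800% − 9.7014% = 1.2786% → 128 basis points.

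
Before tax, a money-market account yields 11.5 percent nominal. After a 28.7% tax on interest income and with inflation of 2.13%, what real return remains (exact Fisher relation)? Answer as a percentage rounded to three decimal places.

After-tax nominal return = 11.5% × (1 − 0.287) = 8.1995%.
1 + r = 1.081995 / 1.02130 = 1.059429
After-tax real rate = 1.059429 − 1 → 5.943%.

5.943%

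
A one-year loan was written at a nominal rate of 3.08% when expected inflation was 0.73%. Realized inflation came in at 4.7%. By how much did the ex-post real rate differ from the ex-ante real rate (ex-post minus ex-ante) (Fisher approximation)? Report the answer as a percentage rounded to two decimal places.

Ex-ante: 3.08% − 0.73% = 2.350%
Ex-post: 3.08% − 4.7% = -1.620%
Difference (ex-post − ex-ante) = -3.9700% → -3.97%.

-3.97%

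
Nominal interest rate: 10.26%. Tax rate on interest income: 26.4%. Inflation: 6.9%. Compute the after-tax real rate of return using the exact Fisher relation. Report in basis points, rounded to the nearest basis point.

After-tax nominal return = 10.26% × (1 − 0.264) = 7.55136%.
1 + r = 1.0755136 / 1.06900 = 1.006093
After-tax real rate = 1.006093 − 1 → 61 basis points.

61 basis points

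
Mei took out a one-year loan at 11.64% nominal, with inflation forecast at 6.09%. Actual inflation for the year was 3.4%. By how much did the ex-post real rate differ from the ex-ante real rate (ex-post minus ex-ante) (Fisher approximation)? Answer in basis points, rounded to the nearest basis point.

269 basis points

Ex-ante: 11.64% − 6.09% = 5.550%
Ex-post: 11.64% − 3.4% = 8.240%
Difference (ex-post − ex-ante) = 2.6900% → 269 basis points.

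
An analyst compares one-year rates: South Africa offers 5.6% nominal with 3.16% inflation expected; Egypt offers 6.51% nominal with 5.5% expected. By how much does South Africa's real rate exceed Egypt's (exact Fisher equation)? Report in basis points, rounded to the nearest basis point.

South Africa: (1 + 0.0560)/(1 + 0.0316) − 1 = 2.3653%
Egypt: (1 + 0.0651)/(1 + 0.0550) − 1 = 0.9573%
Differential = 2.3653% − 0.9573% = 1.4079% → 141 basis points.

141 basis points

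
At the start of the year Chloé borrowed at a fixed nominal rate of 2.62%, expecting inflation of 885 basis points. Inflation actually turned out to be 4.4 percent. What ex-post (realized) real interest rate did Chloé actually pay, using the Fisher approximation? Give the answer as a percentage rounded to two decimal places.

-1.78%

Ex-post: 2.62% − 4.4% = -1.780%
So the realized real rate is -1.78%.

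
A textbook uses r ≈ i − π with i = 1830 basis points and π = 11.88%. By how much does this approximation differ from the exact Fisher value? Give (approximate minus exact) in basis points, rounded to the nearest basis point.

Approximate: r ≈ 18.300% − 11.880% = 6.4200%
Exact: (1 + 0.1830)/(1 + 0.1188) − 1 = 5.7383%
Error = 6.4200% − 5.7383% = 0.6817% → 68 basis points.

68 basis points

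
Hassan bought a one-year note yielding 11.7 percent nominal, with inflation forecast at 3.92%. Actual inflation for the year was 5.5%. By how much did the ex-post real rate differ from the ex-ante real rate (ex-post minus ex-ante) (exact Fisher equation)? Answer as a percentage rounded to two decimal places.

-1.61%

Ex-ante: (1 + 0.1170)/(1 + 0.0392) − 1 = 7.4865%
Ex-post: (1 + 0.1170)/(1 + 0.0550) − 1 = 5.8768%
Difference (ex-post − ex-ante) = -1.6098% → -1.61%.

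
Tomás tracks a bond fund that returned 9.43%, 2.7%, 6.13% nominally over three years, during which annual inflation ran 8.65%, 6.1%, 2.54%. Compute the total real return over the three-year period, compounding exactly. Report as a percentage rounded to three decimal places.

Nominal growth factor = 1.0943 × 1.0270 × 1.0613 = 1.192738
Price-level growth factor = 1.0865 × 1.0610 × 1.0254 = 1.182057
Real growth factor = 1.192738 / 1.182057 = 1.009036
Total real return = 1.009036 − 1 → 0.904%.

0.904%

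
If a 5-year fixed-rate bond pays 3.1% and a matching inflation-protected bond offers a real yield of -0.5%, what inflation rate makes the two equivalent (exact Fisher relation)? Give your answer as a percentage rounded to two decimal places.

3.62%

(1 + π) = (1 + i)/(1 + r) = 1.03100 / 0.99500 = 1.036181
Break-even inflation = 1.036181 − 1 → 3.62%.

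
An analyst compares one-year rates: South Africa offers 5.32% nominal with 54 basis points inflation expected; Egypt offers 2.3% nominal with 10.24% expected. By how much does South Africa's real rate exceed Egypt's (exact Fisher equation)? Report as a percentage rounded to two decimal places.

11.96%

South Africa: (1 + 0.0532)/(1 + 0.0054) − 1 = 4.7543%
Egypt: (1 + 0.0230)/(1 + 0.1024) − 1 = -7.2025%
Differential = 4.7543% − (-7.2025%) = 11.9568% → 11.96%.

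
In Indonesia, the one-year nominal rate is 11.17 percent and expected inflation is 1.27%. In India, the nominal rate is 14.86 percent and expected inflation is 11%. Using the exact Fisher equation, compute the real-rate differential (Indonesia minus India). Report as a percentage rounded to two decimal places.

Indonesia: (1 + 0.1117)/(1 + 0.0127) − 1 = 9.7758%
India: (1 + 0.1486)/(1 + 0.1100) − 1 = 3.4775%
Differential = 9.7758% − 3.4775% = 6.2984% → 6.30%.

6.30%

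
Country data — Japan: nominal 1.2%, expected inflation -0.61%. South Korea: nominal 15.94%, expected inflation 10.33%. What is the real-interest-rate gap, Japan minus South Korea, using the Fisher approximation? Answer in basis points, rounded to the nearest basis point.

Japan: 1.2% − (-0.61%) = 1.810%
South Korea: 15.94% − 10.33% = 5.610%
Differential = -3.800% → -380 basis points.

-380 basis points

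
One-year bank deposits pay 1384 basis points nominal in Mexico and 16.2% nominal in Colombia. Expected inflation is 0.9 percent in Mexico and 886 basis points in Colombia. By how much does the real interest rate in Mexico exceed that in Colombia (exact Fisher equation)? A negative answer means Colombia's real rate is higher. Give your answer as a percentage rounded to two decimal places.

6.08%

Mexico: (1 + 0.1384)/(1 + 0.0090) − 1 = 12.8246%
Colombia: (1 + 0.1620)/(1 + 0.0886) − 1 = 6.7426%
Differential = 12.8246% − 6.7426% = 6.0820% → 6.08%.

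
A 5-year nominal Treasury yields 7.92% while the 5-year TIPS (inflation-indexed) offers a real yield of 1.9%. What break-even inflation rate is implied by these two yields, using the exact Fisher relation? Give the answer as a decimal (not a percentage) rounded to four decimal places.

0.0591

(1 + π) = (1 + i)/(1 + r) = 1.07920 / 1.01900 = 1.059078
Break-even inflation = 1.059078 − 1 → 0.0591.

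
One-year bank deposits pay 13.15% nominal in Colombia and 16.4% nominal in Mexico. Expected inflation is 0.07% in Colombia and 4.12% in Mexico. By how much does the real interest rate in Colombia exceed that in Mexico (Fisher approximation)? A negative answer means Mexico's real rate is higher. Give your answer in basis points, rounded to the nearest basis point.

80 basis points

Colombia: 13.15% − 0.07% = 13.080%
Mexico: 16.4% − 4.12% = 12.280%
Differential = 0.800% → 80 basis points.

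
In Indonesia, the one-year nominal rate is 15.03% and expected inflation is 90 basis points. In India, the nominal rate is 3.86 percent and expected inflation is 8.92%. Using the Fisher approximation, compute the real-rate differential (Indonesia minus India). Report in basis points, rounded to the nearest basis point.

1919 basis points

Indonesia: 15.03% − 0.9% = 14.130%
India: 3.86% − 8.92% = -5.060%
Differential = 19.190% → 1919 basis points.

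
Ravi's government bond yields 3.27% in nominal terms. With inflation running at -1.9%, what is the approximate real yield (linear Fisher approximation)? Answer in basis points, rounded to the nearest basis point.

r ≈ i − π = 3.27% − (-1.9%) = 517 basis points.

517 basis points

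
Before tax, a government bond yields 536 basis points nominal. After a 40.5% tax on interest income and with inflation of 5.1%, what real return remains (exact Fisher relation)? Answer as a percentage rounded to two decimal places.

-1.82%

After-tax nominal return = 5.36% × (1 − 0.405) = 3.1892%.
1 + r = 1.031892 / 1.05100 = 0.981819
After-tax real rate = 0.981819 − 1 → -1.82%.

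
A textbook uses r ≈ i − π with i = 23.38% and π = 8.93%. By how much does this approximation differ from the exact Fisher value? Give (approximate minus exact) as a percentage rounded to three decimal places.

1.185%

Approximate: r ≈ 23.380% − 8.930% = 14.4500%
Exact: (1 + 0.2338)/(1 + 0.0893) − 1 = 13.2654%
Error = 14.4500% − 13.2654% = 1.1846% → 1.185%.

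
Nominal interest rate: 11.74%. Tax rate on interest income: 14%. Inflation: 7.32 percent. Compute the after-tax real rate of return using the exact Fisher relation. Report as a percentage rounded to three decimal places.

After-tax nominal return = 11.74% × (1 − 0.14) = 10.0964%.
1 + r = 1.100964 / 1.07320 = 1.025870
After-tax real rate = 1.025870 − 1 → 2.587%.

2.587%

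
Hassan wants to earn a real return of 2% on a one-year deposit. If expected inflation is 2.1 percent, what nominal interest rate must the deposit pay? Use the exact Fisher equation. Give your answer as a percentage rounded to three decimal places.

4.142%

(1 + i) = (1 + r)(1 + π) = 1.02000 × 1.02100 = 1.04142
i = 1.04142 − 1, so the required nominal rate is 4.142%.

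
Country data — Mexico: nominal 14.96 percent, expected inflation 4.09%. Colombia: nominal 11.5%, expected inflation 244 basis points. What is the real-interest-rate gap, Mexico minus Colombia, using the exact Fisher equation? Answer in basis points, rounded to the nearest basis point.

160 basis points

Mexico: (1 + 0.1496)/(1 + 0.0409) − 1 = 10.4429%
Colombia: (1 + 0.1150)/(1 + 0.0244) − 1 = 8.8442%
Differential = 10.4429% − 8.8442% = 1.5987% → 160 basis points.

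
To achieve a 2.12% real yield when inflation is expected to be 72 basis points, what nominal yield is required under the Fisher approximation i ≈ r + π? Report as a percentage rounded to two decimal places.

i ≈ r + π = 2.12% + 0.72% = 2.84%.

2.84%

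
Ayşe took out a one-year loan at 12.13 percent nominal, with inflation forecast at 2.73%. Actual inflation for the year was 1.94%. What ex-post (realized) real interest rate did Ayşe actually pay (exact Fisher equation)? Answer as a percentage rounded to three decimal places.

9.996%

Ex-post: (1 + 0.1213)/(1 + 0.0194) − 1 = 9.9961%
So the realized real rate is 9.996%.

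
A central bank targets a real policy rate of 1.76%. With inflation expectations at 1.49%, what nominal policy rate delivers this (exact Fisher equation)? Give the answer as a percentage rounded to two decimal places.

3.28%

(1 + i) = (1 + r)(1 + π) = 1.01760 × 1.01490 = 1.03276224
i = 1.03276224 − 1, so the required nominal rate is 3.28%.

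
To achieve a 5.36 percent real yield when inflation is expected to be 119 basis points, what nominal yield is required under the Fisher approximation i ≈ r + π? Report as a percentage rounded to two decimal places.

6.55%

i ≈ r + π = 5.36% + 1.19% = 6.55%.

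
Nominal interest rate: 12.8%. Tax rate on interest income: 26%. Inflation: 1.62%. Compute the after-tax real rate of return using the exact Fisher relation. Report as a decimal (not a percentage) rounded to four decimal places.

After-tax nominal return = 12.8% × (1 − 0.26) = 9.4720%.
1 + r = 1.09472 / 1.01620 = 1.077268
After-tax real rate = 1.077268 − 1 → 0.0773.

0.0773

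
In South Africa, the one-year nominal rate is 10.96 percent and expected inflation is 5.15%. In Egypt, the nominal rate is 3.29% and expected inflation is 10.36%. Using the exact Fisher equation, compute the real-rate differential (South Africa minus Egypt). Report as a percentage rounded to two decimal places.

South Africa: (1 + 0.1096)/(1 + 0.0515) − 1 = 5.5254%
Egypt: (1 + 0.0329)/(1 + 0.1036) − 1 = -6.4063%
Differential = 5.5254% − (-6.4063%) = 11.9317% → 11.93%.

11.93%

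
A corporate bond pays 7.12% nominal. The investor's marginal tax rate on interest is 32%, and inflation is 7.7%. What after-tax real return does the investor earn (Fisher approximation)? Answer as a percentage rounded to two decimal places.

After-tax nominal return = 7.12% × (1 − 0.32) = 4.8416%.
r ≈ 4.8416% − 7.7% → -2.86%.

-2.86%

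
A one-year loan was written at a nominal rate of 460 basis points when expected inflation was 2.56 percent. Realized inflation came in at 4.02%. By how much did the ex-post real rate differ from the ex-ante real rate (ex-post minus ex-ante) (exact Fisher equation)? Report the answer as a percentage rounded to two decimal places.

Ex-ante: (1 + 0.0460)/(1 + 0.0256) − 1 = 1.9891%
Ex-post: (1 + 0.0460)/(1 + 0.0402) − 1 = 0.5576%
Difference (ex-post − ex-ante) = -1.4315% → -1.43%.

-1.43%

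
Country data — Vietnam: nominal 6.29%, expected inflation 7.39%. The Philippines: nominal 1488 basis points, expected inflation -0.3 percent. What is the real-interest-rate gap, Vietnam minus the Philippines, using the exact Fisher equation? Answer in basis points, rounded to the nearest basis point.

-1625 basis points

Vietnam: (1 + 0.0629)/(1 + 0.0739) − 1 = -1.0243%
The Philippines: (1 + 0.1488)/(1 − 0.0030) − 1 = 15.2257%
Differential = -1.0243% − 15.2257% = -16.2500% → -1625 basis points.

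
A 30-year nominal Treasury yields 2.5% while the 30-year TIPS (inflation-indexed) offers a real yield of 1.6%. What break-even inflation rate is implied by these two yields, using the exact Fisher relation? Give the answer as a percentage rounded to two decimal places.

(1 + π) = (1 + i)/(1 + r) = 1.02500 / 1.01600 = 1.008858
Break-even inflation = 1.008858 − 1 → 0.89%.

0.89%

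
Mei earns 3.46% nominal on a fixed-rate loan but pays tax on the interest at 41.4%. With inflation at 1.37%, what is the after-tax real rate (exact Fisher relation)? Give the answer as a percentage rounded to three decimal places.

After-tax nominal return = 3.46% × (1 − 0.414) = 2.02756%.
1 + r = 1.0202756 / 1.01370 = 1.006487
After-tax real rate = 1.006487 − 1 → 0.649%.

0.649%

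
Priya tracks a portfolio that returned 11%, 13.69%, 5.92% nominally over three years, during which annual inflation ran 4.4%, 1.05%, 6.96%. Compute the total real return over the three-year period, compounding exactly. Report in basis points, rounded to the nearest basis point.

1846 basis points

Nominal growth factor = 1.1100 × 1.1369 × 1.0592 = 1.336667
Price-level growth factor = 1.0440 × 1.0105 × 1.0696 = 1.128387
Real growth factor = 1.336667 / 1.128387 = 1.184582
Total real return = 1.184582 − 1 → 1846 basis points.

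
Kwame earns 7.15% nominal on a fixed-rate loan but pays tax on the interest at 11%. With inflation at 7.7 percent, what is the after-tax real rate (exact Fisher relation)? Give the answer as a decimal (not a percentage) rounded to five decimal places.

-0.01241

After-tax nominal return = 7.15% × (1 − 0.11) = 6.3635%.
1 + r = 1.063635 / 1.07700 = 0.987591
After-tax real rate = 0.987591 − 1 → -0.01241.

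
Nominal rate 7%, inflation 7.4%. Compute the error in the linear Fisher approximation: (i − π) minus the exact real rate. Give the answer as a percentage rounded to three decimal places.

Approximate: r ≈ 7.000% − 7.400% = -0.4000%
Exact: (1 + 0.0700)/(1 + 0.0740) − 1 = -0.3724%
Error = -0.4000% − (-0.3724%) = -0.0276% → -0.028%.

-0.028%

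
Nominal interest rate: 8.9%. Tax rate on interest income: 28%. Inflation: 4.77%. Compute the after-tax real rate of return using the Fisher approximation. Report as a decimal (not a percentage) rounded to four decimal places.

0.0164

After-tax nominal return = 8.9% × (1 − 0.28) = 6.4080%.
r ≈ 6.4080% − 4.77% → 0.0164.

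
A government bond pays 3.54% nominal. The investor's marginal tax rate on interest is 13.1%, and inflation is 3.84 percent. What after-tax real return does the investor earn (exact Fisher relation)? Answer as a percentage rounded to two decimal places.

After-tax nominal return = 3.54% × (1 − 0.131) = 3.07626%.
1 + r = 1.0307626 / 1.03840 = 0.992645
After-tax real rate = 0.992645 − 1 → -0.74%.

-0.74%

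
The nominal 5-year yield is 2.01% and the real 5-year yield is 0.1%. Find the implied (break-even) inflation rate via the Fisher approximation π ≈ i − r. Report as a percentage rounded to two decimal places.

π ≈ i − r = 2.01% − 0.1% → 1.91%.

1.91%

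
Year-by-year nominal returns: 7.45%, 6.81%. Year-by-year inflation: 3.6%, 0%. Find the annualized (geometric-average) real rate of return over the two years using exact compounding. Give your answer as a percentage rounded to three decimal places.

Compound the nominal returns: 1.0745 × 1.0681 = 1.14767345.
Compound inflation: 1.0360 × 1.0000 = 1.03600000.
Deflate: 1.14767345 / 1.03600000 = 1.10779291.
Annualized real rate = 1.10779291^(1/2) − 1 = 5.2517% → 5.252%.

5.252%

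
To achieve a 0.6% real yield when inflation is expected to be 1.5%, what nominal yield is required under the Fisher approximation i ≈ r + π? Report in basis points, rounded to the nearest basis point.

210 basis points

i ≈ r + π = 0.6% + 1.5% = 210 basis points.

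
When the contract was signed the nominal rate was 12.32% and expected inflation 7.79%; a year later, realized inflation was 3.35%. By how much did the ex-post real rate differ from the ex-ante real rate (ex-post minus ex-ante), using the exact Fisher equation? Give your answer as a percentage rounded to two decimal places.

4.48%

Ex-ante: (1 + 0.1232)/(1 + 0.0779) − 1 = 4.2026%
Ex-post: (1 + 0.1232)/(1 + 0.0335) − 1 = 8.6792%
Difference (ex-post − ex-ante) = 4.4766% → 4.48%.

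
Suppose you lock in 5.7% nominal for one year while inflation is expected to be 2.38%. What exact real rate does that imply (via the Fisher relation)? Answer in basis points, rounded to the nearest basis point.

324 basis points

By the Fisher relation, 1 + r = (1 + i)/(1 + π).
1 + r = 1.05700 / 1.02380 = 1.032428
r = 1.032428 − 1 = 3.2428%, i.e. 324 basis points.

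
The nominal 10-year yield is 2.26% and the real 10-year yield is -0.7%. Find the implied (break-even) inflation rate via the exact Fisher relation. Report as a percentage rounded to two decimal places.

2.98%

(1 + π) = (1 + i)/(1 + r) = 1.02260 / 0.99300 = 1.029809
Break-even inflation = 1.029809 − 1 → 2.98%.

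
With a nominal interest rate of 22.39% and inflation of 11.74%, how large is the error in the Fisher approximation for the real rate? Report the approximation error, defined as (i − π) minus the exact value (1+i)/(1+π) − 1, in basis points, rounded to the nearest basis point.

Approximate: r ≈ 22.390% − 11.740% = 10.6500%
Exact: (1 + 0.2239)/(1 + 0.1174) − 1 = 9.5311%
Error = 10.6500% − 9.5311% = 1.1189% → 112 basis points.

112 basis points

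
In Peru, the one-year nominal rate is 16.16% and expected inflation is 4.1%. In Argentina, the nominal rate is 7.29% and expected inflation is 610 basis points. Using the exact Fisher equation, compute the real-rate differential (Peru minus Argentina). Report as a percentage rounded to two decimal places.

Peru: (1 + 0.1616)/(1 + 0.0410) − 1 = 11.5850%
Argentina: (1 + 0.0729)/(1 + 0.0610) − 1 = 1.1216%
Differential = 11.5850% − 1.1216% = 10.4634% → 10.46%.

10.46%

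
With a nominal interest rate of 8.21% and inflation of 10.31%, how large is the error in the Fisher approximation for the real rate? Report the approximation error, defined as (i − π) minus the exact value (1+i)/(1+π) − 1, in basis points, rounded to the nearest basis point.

-20 basis points

Approximate: r ≈ 8.210% − 10.310% = -2.1000%
Exact: (1 + 0.0821)/(1 + 0.1031) − 1 = -1.9037%
Error = -2.1000% − (-1.9037%) = -0.1963% → -20 basis points.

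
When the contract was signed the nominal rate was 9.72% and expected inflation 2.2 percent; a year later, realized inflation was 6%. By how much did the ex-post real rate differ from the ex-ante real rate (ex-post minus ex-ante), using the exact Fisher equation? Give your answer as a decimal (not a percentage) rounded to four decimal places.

-0.0385

Ex-ante: (1 + 0.0972)/(1 + 0.0220) − 1 = 7.3581%
Ex-post: (1 + 0.0972)/(1 + 0.0600) − 1 = 3.5094%
Difference (ex-post − ex-ante) = -3.8487% → -0.0385.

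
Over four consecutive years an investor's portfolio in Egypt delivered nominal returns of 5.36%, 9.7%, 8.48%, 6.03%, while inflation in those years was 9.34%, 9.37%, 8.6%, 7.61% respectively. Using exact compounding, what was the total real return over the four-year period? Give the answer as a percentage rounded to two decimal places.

Nominal growth factor = 1.0536 × 1.0970 × 1.0848 × 1.0603 = 1.329416
Price-level growth factor = 1.0934 × 1.0937 × 1.0860 × 1.0761 = 1.397525
Real growth factor = 1.329416 / 1.397525 = 0.951264
Total real return = 0.951264 − 1 → -4.87%.

-4.87%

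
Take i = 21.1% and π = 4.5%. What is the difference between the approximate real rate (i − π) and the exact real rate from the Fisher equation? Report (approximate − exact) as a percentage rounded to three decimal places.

Approximate: r ≈ 21.100% − 4.500% = 16.6000%
Exact: (1 + 0.2110)/(1 + 0.0450) − 1 = 15.8852%
Error = 16.6000% − 15.8852% = 0.7148% → 0.715%.

0.715%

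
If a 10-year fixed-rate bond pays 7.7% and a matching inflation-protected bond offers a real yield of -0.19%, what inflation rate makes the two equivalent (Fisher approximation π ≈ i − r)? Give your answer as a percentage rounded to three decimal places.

π ≈ i − r = 7.7% − (-0.19%) → 7.890%.

7.890%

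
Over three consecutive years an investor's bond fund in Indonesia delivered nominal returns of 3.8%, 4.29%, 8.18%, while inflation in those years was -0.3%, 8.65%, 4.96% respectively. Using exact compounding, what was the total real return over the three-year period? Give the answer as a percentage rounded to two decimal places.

Compound the nominal returns: 1.0380 × 1.0429 × 1.0818 = 1.171081.
Compound inflation: 0.9970 × 1.0865 × 1.0496 = 1.136969.
Deflate: 1.171081 / 1.136969 = 1.030003.
Total real return = 1.030003 − 1 → 3.00%.

3.00%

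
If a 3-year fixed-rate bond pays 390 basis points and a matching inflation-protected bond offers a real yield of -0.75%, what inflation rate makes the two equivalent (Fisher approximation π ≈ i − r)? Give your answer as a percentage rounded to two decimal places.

4.65%

π ≈ i − r = 3.9% − (-0.75%) → 4.65%.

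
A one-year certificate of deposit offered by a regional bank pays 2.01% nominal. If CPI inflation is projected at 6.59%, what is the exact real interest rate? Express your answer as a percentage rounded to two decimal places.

-4.30%

1 + r = 1.02010 / 1.06590 = 0.957032
r = 0.957032 − 1 = -4.2968%, i.e. -4.30%.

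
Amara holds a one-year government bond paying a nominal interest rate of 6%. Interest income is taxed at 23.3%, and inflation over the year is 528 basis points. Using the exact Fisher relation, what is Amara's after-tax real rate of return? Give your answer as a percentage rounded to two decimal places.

After-tax nominal return = 6% × (1 − 0.233) = 4.6020%.
1 + r = 1.04602 / 1.05280 = 0.993560
After-tax real rate = 0.993560 − 1 → -0.64%.

-0.64%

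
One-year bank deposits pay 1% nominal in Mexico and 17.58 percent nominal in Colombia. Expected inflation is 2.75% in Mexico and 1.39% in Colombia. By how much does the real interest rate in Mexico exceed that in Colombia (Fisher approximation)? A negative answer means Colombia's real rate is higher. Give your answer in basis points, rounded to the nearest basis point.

-1794 basis points

Mexico: 1% − 2.75% = -1.750%
Colombia: 17.58% − 1.39% = 16.190%
Differential = -17.940% → -1794 basis points.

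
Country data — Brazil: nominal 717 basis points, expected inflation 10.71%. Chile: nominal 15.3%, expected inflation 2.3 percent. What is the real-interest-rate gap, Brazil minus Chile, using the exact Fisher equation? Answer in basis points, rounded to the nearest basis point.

-1591 basis points

Brazil: (1 + 0.0717)/(1 + 0.1071) − 1 = -3.1975%
Chile: (1 + 0.1530)/(1 + 0.0230) − 1 = 12.7077%
Differential = -3.1975% − 12.7077% = -15.9053% → -1591 basis points.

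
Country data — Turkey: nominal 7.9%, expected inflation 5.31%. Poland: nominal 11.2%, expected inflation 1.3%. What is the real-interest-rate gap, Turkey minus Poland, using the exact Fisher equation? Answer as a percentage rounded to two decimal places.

Turkey: (1 + 0.0790)/(1 + 0.0531) − 1 = 2.4594%
Poland: (1 + 0.1120)/(1 + 0.0130) − 1 = 9.7730%
Differential = 2.4594% − 9.7730% = -7.3135% → -7.31%.

-7.31%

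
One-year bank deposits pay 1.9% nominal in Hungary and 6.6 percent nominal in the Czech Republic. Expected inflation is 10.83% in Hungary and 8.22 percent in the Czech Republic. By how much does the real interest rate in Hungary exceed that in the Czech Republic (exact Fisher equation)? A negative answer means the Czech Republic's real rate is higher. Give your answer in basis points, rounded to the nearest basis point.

Hungary: (1 + 0.0190)/(1 + 0.1083) − 1 = -8.0574%
The Czech Republic: (1 + 0.0660)/(1 + 0.0822) − 1 = -1.4970%
Differential = -8.0574% − (-1.4970%) = -6.5604% → -656 basis points.

-656 basis points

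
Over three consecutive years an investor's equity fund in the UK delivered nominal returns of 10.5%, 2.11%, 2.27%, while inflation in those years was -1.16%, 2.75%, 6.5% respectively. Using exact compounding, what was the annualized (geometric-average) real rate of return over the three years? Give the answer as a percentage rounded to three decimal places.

Compound the nominal returns: 1.1050 × 1.0211 × 1.0227 = 1.15392826.
Compound inflation: 0.9884 × 1.0275 × 1.0650 = 1.08159377.
Deflate: 1.15392826 / 1.08159377 = 1.06687769.
Annualized real rate = 1.06687769^(1/3) − 1 = 2.1813% → 2.181%.

2.181%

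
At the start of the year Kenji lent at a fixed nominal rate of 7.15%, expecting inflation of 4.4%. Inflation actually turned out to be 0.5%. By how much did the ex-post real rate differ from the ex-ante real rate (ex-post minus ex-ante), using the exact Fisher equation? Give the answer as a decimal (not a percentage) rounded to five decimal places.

Ex-ante: (1 + 0.0715)/(1 + 0.0440) − 1 = 2.6341%
Ex-post: (1 + 0.0715)/(1 + 0.0050) − 1 = 6.6169%
Difference (ex-post − ex-ante) = 3.9828% → 0.03983.

0.03983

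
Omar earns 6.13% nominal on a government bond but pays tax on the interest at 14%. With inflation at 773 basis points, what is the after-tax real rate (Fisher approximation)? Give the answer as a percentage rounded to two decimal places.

After-tax nominal return = 6.13% × (1 − 0.14) = 5.2718%.
r ≈ 5.2718% − 7.73% → -2.46%.

-2.46%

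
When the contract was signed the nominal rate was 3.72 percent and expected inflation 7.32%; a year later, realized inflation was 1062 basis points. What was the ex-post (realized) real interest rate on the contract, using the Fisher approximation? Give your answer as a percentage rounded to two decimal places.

-6.90%

Ex-post: 3.72% − 10.62% = -6.900%
So the realized real rate is -6.90%.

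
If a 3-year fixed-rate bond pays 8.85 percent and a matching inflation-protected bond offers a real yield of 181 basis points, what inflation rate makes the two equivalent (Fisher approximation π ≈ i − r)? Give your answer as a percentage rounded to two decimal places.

π ≈ i − r = 8.85% − 1.81% → 7.04%.

7.04%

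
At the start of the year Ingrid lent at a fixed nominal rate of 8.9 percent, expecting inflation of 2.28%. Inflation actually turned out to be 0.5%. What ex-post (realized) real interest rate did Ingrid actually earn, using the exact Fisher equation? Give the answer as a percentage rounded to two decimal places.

Ex-post: (1 + 0.0890)/(1 + 0.0050) − 1 = 8.3582%
So the realized real rate is 8.36%.

8.36%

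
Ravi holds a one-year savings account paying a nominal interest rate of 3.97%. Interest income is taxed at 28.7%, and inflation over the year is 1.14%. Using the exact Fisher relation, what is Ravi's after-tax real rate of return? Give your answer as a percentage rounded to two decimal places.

After-tax nominal return = 3.97% × (1 − 0.287) = 2.83061%.
1 + r = 1.0283061 / 1.01140 = 1.016716
After-tax real rate = 1.016716 − 1 → 1.67%.

1.67%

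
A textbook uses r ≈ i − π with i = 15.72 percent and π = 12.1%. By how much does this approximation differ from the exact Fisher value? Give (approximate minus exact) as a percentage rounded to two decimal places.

Approximate: r ≈ 15.720% − 12.100% = 3.6200%
Exact: (1 + 0.1572)/(1 + 0.1210) − 1 = 3.2293%
Error = 3.6200% − 3.2293% = 0.3907% → 0.39%.

0.39%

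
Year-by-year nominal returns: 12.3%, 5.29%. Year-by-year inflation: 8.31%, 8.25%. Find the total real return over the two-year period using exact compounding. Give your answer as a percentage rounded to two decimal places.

0.85%

Nominal growth factor = 1.1230 × 1.0529 = 1.182407
Price-level growth factor = 1.0831 × 1.0825 = 1.172456
Real growth factor = 1.182407 / 1.172456 = 1.008487
Total real return = 1.008487 − 1 → 0.85%.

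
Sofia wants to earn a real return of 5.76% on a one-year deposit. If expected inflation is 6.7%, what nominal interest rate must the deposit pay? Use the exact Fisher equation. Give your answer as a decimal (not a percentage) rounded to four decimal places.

0.1285

(1 + i) = (1 + r)(1 + π) = 1.05760 × 1.06700 = 1.1284592
i = 1.1284592 − 1, so the required nominal rate is 0.1285.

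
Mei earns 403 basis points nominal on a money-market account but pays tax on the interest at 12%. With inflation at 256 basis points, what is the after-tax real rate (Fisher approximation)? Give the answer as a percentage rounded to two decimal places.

After-tax nominal return = 4.03% × (1 − 0.12) = 3.5464%.
r ≈ 3.5464% − 2.56% → 0.99%.

0.99%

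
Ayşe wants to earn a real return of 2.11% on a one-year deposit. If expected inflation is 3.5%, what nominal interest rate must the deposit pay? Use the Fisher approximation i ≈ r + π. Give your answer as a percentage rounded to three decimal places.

5.610%

i ≈ r + π = 2.11% + 3.5% = 5.610%.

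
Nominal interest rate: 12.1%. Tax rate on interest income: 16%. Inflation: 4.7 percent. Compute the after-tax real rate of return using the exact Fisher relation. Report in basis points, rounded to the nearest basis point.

522 basis points

After-tax nominal return = 12.1% × (1 − 0.16) = 10.1640%.
1 + r = 1.10164 / 1.04700 = 1.052187
After-tax real rate = 1.052187 − 1 → 522 basis points.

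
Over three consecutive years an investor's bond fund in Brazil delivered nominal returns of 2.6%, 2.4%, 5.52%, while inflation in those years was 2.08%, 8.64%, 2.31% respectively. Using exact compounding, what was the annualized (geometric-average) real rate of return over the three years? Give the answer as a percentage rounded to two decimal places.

-0.77%

Nominal growth factor = 1.0260 × 1.0240 × 1.0552 = 1.10861844
Price-level growth factor = 1.0208 × 1.0864 × 1.0231 = 1.13461495
Real growth factor = 1.10861844 / 1.13461495 = 0.97708781
Annualized real rate = 0.97708781^(1/3) − 1 = -0.7696% → -0.77%.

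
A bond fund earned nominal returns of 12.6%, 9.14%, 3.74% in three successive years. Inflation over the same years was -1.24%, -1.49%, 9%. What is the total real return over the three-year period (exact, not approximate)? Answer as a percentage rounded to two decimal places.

Nominal growth factor = 1.1260 × 1.0914 × 1.0374 = 1.274878
Price-level growth factor = 0.9876 × 0.9851 × 1.0900 = 1.060444
Real growth factor = 1.274878 / 1.060444 = 1.202211
Total real return = 1.202211 − 1 → 20.22%.

20.22%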